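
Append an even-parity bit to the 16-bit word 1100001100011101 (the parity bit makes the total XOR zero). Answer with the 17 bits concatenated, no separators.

XOR of the 16 data bits: 1⊕1⊕0⊕0⊕0⊕0⊕1⊕1⊕0⊕0⊕0⊕1⊕1⊕1⊕0⊕1 = 0
Parity bit = 0 (so all 17 bits XOR to 0).

11000011000111010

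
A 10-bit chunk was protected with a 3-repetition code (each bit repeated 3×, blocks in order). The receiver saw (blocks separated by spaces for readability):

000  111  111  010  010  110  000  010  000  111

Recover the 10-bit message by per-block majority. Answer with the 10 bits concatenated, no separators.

0110010001

Block 1 (000): 0 ones → 0
Block 2 (111): 3 ones → 1
Block 3 (111): 3 ones → 1
Block 4 (010): 1 one → 0
Block 5 (010): 1 one → 0
Block 6 (110): 2 ones → 1
Block 7 (000): 0 ones → 0
Block 8 (010): 1 one → 0
Block 9 (000): 0 ones → 0
Block 10 (111): 3 ones → 1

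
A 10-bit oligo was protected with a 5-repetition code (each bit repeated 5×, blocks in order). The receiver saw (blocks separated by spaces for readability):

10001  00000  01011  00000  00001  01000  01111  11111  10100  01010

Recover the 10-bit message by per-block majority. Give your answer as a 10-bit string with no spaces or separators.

Block 1 (10001): 2 ones → 0
Block 2 (00000): 0 ones → 0
Block 3 (01011): 3 ones → 1
Block 4 (00000): 0 ones → 0
Block 5 (00001): 1 one → 0
Block 6 (01000): 1 one → 0
Block 7 (01111): 4 ones → 1
Block 8 (11111): 5 ones → 1
Block 9 (10100): 2 ones → 0
Block 10 (01010): 2 ones → 0

0010001100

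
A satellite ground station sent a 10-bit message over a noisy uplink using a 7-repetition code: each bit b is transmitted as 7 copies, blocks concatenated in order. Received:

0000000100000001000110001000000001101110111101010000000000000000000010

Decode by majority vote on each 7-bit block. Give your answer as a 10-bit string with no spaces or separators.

Block 1 (0000000): 0 ones → 0
Block 2 (1000000): 1 one → 0
Block 3 (0100011): 3 ones → 0
Block 4 (0001000): 1 one → 0
Block 5 (0000011): 2 ones → 0
Block 6 (0111011): 5 ones → 1
Block 7 (1101010): 4 ones → 1
Block 8 (0000000): 0 ones → 0
Block 9 (0000000): 0 ones → 0
Block 10 (0000010): 1 one → 0

0000011000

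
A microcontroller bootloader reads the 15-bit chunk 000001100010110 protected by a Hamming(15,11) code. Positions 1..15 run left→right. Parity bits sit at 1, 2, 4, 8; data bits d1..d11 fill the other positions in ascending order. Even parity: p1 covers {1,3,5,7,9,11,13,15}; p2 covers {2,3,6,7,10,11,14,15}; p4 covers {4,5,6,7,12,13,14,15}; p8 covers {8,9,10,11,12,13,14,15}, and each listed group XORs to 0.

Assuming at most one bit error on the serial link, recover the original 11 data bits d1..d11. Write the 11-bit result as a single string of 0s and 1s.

00111010110

s1 (pos 1,3,5,7,9,11,13,15): 0⊕0⊕0⊕1⊕0⊕1⊕1⊕0 = 1
s2 (pos 2,3,6,7,10,11,14,15): 0⊕0⊕1⊕1⊕0⊕1⊕1⊕0 = 0
s4 (pos 4,5,6,7,12,13,14,15): 0⊕0⊕1⊕1⊕0⊕1⊕1⊕0 = 0
s8 (pos 8,9,10,11,12,13,14,15): 0⊕0⊕0⊕1⊕0⊕1⊕1⊕0 = 1
Syndrome s8…s1 = 1001 → error at position 9.
Flip position 9: 000001100010110 → 000001101010110
Read data bits from positions 3,5,6,7,9,10,11,12,13,14,15: 00111010110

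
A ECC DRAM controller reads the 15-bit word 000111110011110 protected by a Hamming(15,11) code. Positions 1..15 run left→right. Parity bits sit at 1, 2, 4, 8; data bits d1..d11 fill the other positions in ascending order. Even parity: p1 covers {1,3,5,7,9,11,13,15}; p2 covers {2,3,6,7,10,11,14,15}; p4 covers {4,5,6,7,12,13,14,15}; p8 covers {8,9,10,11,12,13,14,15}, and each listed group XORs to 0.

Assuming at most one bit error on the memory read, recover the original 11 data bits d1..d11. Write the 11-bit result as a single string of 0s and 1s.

01110010110

s1 (pos 1,3,5,7,9,11,13,15): 0⊕0⊕1⊕1⊕0⊕1⊕1⊕0 = 0
s2 (pos 2,3,6,7,10,11,14,15): 0⊕0⊕1⊕1⊕0⊕1⊕1⊕0 = 0
s4 (pos 4,5,6,7,12,13,14,15): 1⊕1⊕1⊕1⊕1⊕1⊕1⊕0 = 1
s8 (pos 8,9,10,11,12,13,14,15): 1⊕0⊕0⊕1⊕1⊕1⊕1⊕0 = 1
Syndrome s8…s1 = 1100 → error at position 12.
Flip position 12: 000111110011110 → 000111110010110
Read data bits from positions 3,5,6,7,9,10,11,12,13,14,15: 01110010110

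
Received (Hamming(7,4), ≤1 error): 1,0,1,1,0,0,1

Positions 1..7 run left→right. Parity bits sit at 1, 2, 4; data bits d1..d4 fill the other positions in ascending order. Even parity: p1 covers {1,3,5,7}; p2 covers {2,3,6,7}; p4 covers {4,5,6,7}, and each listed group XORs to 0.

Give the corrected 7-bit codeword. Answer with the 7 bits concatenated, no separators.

s1 (pos 1,3,5,7): 1⊕1⊕0⊕1 = 1
s2 (pos 2,3,6,7): 0⊕1⊕0⊕1 = 0
s4 (pos 4,5,6,7): 1⊕0⊕0⊕1 = 0
Syndrome s4…s1 = 001 → error at position 1.
Flip position 1: 1011001 → 0011001

0011001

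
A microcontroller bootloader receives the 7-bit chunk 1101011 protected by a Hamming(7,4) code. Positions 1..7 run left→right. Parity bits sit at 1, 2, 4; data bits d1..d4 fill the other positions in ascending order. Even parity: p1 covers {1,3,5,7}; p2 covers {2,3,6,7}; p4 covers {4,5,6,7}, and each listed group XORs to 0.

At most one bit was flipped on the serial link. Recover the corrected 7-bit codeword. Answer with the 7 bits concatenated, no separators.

s1 (pos 1,3,5,7): 1⊕0⊕0⊕1 = 0
s2 (pos 2,3,6,7): 1⊕0⊕1⊕1 = 1
s4 (pos 4,5,6,7): 1⊕0⊕1⊕1 = 1
Syndrome s4…s1 = 110 → error at position 6.
Flip position 6: 1101011 → 1101001

1101001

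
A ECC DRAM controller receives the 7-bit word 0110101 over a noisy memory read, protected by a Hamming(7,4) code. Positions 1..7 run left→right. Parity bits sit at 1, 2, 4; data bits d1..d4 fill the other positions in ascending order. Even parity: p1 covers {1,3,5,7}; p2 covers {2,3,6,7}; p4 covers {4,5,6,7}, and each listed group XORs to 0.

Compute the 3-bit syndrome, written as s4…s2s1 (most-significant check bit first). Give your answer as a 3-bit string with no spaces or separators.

s1 (pos 1,3,5,7): 0⊕1⊕1⊕1 = 1
s2 (pos 2,3,6,7): 1⊕1⊕0⊕1 = 1
s4 (pos 4,5,6,7): 0⊕1⊕0⊕1 = 0
Syndrome s4…s1 = 011 → error at position 3.

011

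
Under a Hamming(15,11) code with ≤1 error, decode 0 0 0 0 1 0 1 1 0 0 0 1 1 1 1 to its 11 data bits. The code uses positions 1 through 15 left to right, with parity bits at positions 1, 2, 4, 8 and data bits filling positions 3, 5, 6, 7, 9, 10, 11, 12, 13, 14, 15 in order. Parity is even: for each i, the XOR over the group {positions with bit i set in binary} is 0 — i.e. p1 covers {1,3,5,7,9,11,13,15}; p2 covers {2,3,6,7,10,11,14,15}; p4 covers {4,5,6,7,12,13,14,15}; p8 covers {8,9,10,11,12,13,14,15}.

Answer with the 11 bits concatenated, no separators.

s1 (pos 1,3,5,7,9,11,13,15): 0⊕0⊕1⊕1⊕0⊕0⊕1⊕1 = 0
s2 (pos 2,3,6,7,10,11,14,15): 0⊕0⊕0⊕1⊕0⊕0⊕1⊕1 = 1
s4 (pos 4,5,6,7,12,13,14,15): 0⊕1⊕0⊕1⊕1⊕1⊕1⊕1 = 0
s8 (pos 8,9,10,11,12,13,14,15): 1⊕0⊕0⊕0⊕1⊕1⊕1⊕1 = 1
Syndrome s8…s1 = 1010 → error at position 10.
Flip position 10: 000010110001111 → 000010110101111
Read data bits from positions 3,5,6,7,9,10,11,12,13,14,15: 01010101111

01010101111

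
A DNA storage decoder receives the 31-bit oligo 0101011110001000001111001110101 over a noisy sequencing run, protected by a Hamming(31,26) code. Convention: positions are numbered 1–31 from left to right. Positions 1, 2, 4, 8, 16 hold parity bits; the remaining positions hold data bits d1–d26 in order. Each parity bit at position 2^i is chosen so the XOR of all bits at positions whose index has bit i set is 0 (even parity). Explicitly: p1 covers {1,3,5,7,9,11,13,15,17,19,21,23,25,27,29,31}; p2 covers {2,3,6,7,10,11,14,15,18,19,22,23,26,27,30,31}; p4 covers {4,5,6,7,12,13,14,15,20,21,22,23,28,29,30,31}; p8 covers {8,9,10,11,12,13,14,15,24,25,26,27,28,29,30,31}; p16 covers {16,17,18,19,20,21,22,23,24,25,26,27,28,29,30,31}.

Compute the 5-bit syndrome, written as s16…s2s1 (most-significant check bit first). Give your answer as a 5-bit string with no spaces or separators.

10101

s1 (pos 1,3,5,7,9,11,13,15,17,19,21,23,25,27,29,31): 0⊕0⊕0⊕1⊕1⊕0⊕1⊕0⊕0⊕1⊕1⊕0⊕1⊕1⊕1⊕1 = 1
s2 (pos 2,3,6,7,10,11,14,15,18,19,22,23,26,27,30,31): 1⊕0⊕1⊕1⊕0⊕0⊕0⊕0⊕0⊕1⊕1⊕0⊕1⊕1⊕0⊕1 = 0
s4 (pos 4,5,6,7,12,13,14,15,20,21,22,23,28,29,30,31): 1⊕0⊕1⊕1⊕0⊕1⊕0⊕0⊕1⊕1⊕1⊕0⊕0⊕1⊕0⊕1 = 1
s8 (pos 8,9,10,11,12,13,14,15,24,25,26,27,28,29,30,31): 1⊕1⊕0⊕0⊕0⊕1⊕0⊕0⊕0⊕1⊕1⊕1⊕0⊕1⊕0⊕1 = 0
s16 (pos 16,17,18,19,20,21,22,23,24,25,26,27,28,29,30,31): 0⊕0⊕0⊕1⊕1⊕1⊕1⊕0⊕0⊕1⊕1⊕1⊕0⊕1⊕0⊕1 = 1
Syndrome s16…s1 = 10101 → error at position 21.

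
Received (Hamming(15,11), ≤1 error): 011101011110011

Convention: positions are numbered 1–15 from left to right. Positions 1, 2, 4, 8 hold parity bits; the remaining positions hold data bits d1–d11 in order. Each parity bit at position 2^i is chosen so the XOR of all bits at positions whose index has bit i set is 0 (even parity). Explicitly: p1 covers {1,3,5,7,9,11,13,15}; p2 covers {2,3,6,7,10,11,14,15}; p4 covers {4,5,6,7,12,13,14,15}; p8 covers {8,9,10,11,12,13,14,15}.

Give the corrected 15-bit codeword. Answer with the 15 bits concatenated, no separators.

001101011110011

s1 (pos 1,3,5,7,9,11,13,15): 0⊕1⊕0⊕0⊕1⊕1⊕0⊕1 = 0
s2 (pos 2,3,6,7,10,11,14,15): 1⊕1⊕1⊕0⊕1⊕1⊕1⊕1 = 1
s4 (pos 4,5,6,7,12,13,14,15): 1⊕0⊕1⊕0⊕0⊕0⊕1⊕1 = 0
s8 (pos 8,9,10,11,12,13,14,15): 1⊕1⊕1⊕1⊕0⊕0⊕1⊕1 = 0
Syndrome s8…s1 = 0010 → error at position 2.
Flip position 2: 011101011110011 → 001101011110011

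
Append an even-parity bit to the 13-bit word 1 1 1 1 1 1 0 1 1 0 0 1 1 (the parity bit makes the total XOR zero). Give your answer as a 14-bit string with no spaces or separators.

11111101100110

XOR of the 13 data bits: 1⊕1⊕1⊕1⊕1⊕1⊕0⊕1⊕1⊕0⊕0⊕1⊕1 = 0
Parity bit = 0 (so all 14 bits XOR to 0).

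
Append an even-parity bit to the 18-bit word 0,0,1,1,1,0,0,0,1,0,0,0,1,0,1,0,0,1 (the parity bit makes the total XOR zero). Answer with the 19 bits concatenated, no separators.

0011100010001010011

XOR of the 18 data bits: 0⊕0⊕1⊕1⊕1⊕0⊕0⊕0⊕1⊕0⊕0⊕0⊕1⊕0⊕1⊕0⊕0⊕1 = 1
Parity bit = 1 (so all 19 bits XOR to 0).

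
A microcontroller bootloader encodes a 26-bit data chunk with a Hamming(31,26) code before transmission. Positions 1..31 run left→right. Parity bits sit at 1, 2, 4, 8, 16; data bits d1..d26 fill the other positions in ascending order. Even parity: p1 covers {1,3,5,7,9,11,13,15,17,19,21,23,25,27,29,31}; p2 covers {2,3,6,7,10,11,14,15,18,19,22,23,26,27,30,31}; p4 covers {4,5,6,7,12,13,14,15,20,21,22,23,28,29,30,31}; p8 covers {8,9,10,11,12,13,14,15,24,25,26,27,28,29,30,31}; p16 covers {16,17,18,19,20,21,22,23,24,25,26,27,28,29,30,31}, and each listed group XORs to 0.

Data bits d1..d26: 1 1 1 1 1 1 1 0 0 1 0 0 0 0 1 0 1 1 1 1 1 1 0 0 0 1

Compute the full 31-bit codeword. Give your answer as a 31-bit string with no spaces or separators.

1110111111100100000101111110001

Place data at non-parity positions: p1 p2 1 p4 1 1 1 p8 1 1 1 0 0 1 0 p16 0 0 0 1 0 1 1 1 1 1 1 0 0 0 1
p1 (pos 1,3,5,7,9,11,13,15,17,19,21,23,25,27,29,31): XOR of data positions = 1⊕1⊕1⊕1⊕1⊕0⊕0⊕0⊕0⊕0⊕1⊕1⊕1⊕0⊕1 = 1
p2 (pos 2,3,6,7,10,11,14,15,18,19,22,23,26,27,30,31): XOR of data positions = 1⊕1⊕1⊕1⊕1⊕1⊕0⊕0⊕0⊕1⊕1⊕1⊕1⊕0⊕1 = 1
p4 (pos 4,5,6,7,12,13,14,15,20,21,22,23,28,29,30,31): XOR of data positions = 1⊕1⊕1⊕0⊕0⊕1⊕0⊕1⊕0⊕1⊕1⊕0⊕0⊕0⊕1 = 0
p8 (pos 8,9,10,11,12,13,14,15,24,25,26,27,28,29,30,31): XOR of data positions = 1⊕1⊕1⊕0⊕0⊕1⊕0⊕1⊕1⊕1⊕1⊕0⊕0⊕0⊕1 = 1
p16 (pos 16,17,18,19,20,21,22,23,24,25,26,27,28,29,30,31): XOR of data positions = 0⊕0⊕0⊕1⊕0⊕1⊕1⊕1⊕1⊕1⊕1⊕0⊕0⊕0⊕1 = 0
Codeword: 1110111111100100000101111110001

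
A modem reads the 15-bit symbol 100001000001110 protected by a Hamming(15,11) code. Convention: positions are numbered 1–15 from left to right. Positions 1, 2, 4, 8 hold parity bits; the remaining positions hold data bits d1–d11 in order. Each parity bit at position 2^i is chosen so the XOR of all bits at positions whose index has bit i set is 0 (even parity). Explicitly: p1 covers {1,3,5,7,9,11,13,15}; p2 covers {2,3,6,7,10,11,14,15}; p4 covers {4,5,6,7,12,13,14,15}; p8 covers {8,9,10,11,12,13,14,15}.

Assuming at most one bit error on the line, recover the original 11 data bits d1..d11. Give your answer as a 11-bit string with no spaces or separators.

s1 (pos 1,3,5,7,9,11,13,15): 1⊕0⊕0⊕0⊕0⊕0⊕1⊕0 = 0
s2 (pos 2,3,6,7,10,11,14,15): 0⊕0⊕1⊕0⊕0⊕0⊕1⊕0 = 0
s4 (pos 4,5,6,7,12,13,14,15): 0⊕0⊕1⊕0⊕1⊕1⊕1⊕0 = 0
s8 (pos 8,9,10,11,12,13,14,15): 0⊕0⊕0⊕0⊕1⊕1⊕1⊕0 = 1
Syndrome s8…s1 = 1000 → error at position 8.
Flip position 8: 100001000001110 → 100001010001110
Read data bits from positions 3,5,6,7,9,10,11,12,13,14,15: 00100001110

00100001110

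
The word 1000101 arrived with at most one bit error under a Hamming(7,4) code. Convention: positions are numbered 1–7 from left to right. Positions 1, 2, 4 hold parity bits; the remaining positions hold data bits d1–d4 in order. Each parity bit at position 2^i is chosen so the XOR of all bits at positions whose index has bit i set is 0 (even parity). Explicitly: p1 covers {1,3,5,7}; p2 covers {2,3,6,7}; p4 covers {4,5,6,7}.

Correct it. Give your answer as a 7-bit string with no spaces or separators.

1010101

s1 (pos 1,3,5,7): 1⊕0⊕1⊕1 = 1
s2 (pos 2,3,6,7): 0⊕0⊕0⊕1 = 1
s4 (pos 4,5,6,7): 0⊕1⊕0⊕1 = 0
Syndrome s4…s1 = 011 → error at position 3.
Flip position 3: 1000101 → 1010101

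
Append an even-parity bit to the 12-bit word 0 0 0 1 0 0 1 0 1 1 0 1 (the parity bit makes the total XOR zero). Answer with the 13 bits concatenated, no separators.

XOR of the 12 data bits: 0⊕0⊕0⊕1⊕0⊕0⊕1⊕0⊕1⊕1⊕0⊕1 = 1
Parity bit = 1 (so all 13 bits XOR to 0).

0001001011011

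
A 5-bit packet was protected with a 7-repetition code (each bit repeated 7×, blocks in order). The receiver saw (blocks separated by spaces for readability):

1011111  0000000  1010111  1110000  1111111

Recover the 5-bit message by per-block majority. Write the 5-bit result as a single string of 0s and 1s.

10101

Block 1 (1011111): 6 ones → 1
Block 2 (0000000): 0 ones → 0
Block 3 (1010111): 5 ones → 1
Block 4 (1110000): 3 ones → 0
Block 5 (1111111): 7 ones → 1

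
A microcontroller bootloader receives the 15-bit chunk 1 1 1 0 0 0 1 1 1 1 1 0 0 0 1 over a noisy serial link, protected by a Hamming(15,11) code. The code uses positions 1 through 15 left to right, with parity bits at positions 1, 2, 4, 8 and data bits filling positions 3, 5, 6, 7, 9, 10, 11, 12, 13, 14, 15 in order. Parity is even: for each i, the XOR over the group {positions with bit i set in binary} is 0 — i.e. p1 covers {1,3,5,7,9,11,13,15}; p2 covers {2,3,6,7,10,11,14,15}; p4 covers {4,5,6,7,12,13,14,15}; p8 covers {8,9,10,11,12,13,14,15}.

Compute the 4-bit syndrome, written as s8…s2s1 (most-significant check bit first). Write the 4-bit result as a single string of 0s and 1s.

1000

s1 (pos 1,3,5,7,9,11,13,15): 1⊕1⊕0⊕1⊕1⊕1⊕0⊕1 = 0
s2 (pos 2,3,6,7,10,11,14,15): 1⊕1⊕0⊕1⊕1⊕1⊕0⊕1 = 0
s4 (pos 4,5,6,7,12,13,14,15): 0⊕0⊕0⊕1⊕0⊕0⊕0⊕1 = 0
s8 (pos 8,9,10,11,12,13,14,15): 1⊕1⊕1⊕1⊕0⊕0⊕0⊕1 = 1
Syndrome s8…s1 = 1000 → error at position 8.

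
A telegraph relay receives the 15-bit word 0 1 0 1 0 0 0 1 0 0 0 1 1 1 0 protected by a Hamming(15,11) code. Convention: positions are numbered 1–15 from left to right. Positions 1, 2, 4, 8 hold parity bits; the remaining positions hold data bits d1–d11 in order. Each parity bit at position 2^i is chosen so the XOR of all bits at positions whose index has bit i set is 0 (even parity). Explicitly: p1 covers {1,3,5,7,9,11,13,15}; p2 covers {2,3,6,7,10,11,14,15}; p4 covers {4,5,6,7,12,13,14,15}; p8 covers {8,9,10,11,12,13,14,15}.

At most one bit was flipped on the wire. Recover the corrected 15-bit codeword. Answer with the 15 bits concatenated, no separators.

s1 (pos 1,3,5,7,9,11,13,15): 0⊕0⊕0⊕0⊕0⊕0⊕1⊕0 = 1
s2 (pos 2,3,6,7,10,11,14,15): 1⊕0⊕0⊕0⊕0⊕0⊕1⊕0 = 0
s4 (pos 4,5,6,7,12,13,14,15): 1⊕0⊕0⊕0⊕1⊕1⊕1⊕0 = 0
s8 (pos 8,9,10,11,12,13,14,15): 1⊕0⊕0⊕0⊕1⊕1⊕1⊕0 = 0
Syndrome s8…s1 = 0001 → error at position 1.
Flip position 1: 010100010001110 → 110100010001110

110100010001110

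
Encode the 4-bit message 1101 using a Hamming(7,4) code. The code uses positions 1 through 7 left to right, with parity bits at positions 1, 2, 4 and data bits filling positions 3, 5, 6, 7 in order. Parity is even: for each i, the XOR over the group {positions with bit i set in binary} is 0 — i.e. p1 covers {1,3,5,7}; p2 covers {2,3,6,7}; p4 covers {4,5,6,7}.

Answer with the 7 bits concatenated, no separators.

1010101

Place data at non-parity positions: p1 p2 1 p4 1 0 1
p1 (pos 1,3,5,7): XOR of data positions = 1⊕1⊕1 = 1
p2 (pos 2,3,6,7): XOR of data positions = 1⊕0⊕1 = 0
p4 (pos 4,5,6,7): XOR of data positions = 1⊕0⊕1 = 0
Codeword: 1010101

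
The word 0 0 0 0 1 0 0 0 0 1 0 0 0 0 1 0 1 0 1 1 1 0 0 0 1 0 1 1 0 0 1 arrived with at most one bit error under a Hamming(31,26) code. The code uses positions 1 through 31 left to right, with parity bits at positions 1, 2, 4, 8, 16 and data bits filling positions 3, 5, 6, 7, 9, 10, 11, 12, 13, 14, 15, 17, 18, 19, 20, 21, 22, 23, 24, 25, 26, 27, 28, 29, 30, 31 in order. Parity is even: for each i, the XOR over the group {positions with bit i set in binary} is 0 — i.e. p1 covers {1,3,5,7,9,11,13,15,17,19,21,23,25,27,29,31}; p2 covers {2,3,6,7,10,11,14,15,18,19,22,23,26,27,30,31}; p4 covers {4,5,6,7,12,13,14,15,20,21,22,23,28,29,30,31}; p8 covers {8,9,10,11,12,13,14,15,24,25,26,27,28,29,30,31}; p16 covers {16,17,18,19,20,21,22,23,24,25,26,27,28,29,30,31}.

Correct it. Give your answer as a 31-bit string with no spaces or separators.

s1 (pos 1,3,5,7,9,11,13,15,17,19,21,23,25,27,29,31): 0⊕0⊕1⊕0⊕0⊕0⊕0⊕1⊕1⊕1⊕1⊕0⊕1⊕1⊕0⊕1 = 0
s2 (pos 2,3,6,7,10,11,14,15,18,19,22,23,26,27,30,31): 0⊕0⊕0⊕0⊕1⊕0⊕0⊕1⊕0⊕1⊕0⊕0⊕0⊕1⊕0⊕1 = 1
s4 (pos 4,5,6,7,12,13,14,15,20,21,22,23,28,29,30,31): 0⊕1⊕0⊕0⊕0⊕0⊕0⊕1⊕1⊕1⊕0⊕0⊕1⊕0⊕0⊕1 = 0
s8 (pos 8,9,10,11,12,13,14,15,24,25,26,27,28,29,30,31): 0⊕0⊕1⊕0⊕0⊕0⊕0⊕1⊕0⊕1⊕0⊕1⊕1⊕0⊕0⊕1 = 0
s16 (pos 16,17,18,19,20,21,22,23,24,25,26,27,28,29,30,31): 0⊕1⊕0⊕1⊕1⊕1⊕0⊕0⊕0⊕1⊕0⊕1⊕1⊕0⊕0⊕1 = 0
Syndrome s16…s1 = 00010 → error at position 2.
Flip position 2: 0000100001000010101110001011001 → 0100100001000010101110001011001

0100100001000010101110001011001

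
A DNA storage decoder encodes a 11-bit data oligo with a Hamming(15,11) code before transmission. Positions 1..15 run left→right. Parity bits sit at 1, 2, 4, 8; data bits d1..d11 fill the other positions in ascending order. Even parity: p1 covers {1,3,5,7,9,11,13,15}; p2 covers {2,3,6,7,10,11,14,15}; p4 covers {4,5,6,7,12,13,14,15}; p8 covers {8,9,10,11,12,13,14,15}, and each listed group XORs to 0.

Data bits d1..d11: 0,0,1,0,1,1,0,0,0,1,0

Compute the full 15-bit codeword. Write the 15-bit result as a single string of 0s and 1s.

Place data at non-parity positions: p1 p2 0 p4 0 1 0 p8 1 1 0 0 0 1 0
p1 (pos 1,3,5,7,9,11,13,15): XOR of data positions = 0⊕0⊕0⊕1⊕0⊕0⊕0 = 1
p2 (pos 2,3,6,7,10,11,14,15): XOR of data positions = 0⊕1⊕0⊕1⊕0⊕1⊕0 = 1
p4 (pos 4,5,6,7,12,13,14,15): XOR of data positions = 0⊕1⊕0⊕0⊕0⊕1⊕0 = 0
p8 (pos 8,9,10,11,12,13,14,15): XOR of data positions = 1⊕1⊕0⊕0⊕0⊕1⊕0 = 1
Codeword: 110001011100010

110001011100010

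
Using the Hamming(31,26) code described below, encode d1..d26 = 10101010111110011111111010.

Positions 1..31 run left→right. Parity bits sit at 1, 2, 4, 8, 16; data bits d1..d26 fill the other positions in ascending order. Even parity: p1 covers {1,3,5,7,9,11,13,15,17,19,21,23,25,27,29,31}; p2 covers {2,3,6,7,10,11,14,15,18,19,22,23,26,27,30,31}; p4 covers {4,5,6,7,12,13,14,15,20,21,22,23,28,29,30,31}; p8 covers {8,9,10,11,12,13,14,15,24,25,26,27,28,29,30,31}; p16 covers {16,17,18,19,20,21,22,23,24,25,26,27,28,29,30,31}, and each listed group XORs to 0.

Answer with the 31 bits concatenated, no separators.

Place data at non-parity positions: p1 p2 1 p4 0 1 0 p8 1 0 1 0 1 1 1 p16 1 1 0 0 1 1 1 1 1 1 1 1 0 1 0
p1 (pos 1,3,5,7,9,11,13,15,17,19,21,23,25,27,29,31): XOR of data positions = 1⊕0⊕0⊕1⊕1⊕1⊕1⊕1⊕0⊕1⊕1⊕1⊕1⊕0⊕0 = 0
p2 (pos 2,3,6,7,10,11,14,15,18,19,22,23,26,27,30,31): XOR of data positions = 1⊕1⊕0⊕0⊕1⊕1⊕1⊕1⊕0⊕1⊕1⊕1⊕1⊕1⊕0 = 1
p4 (pos 4,5,6,7,12,13,14,15,20,21,22,23,28,29,30,31): XOR of data positions = 0⊕1⊕0⊕0⊕1⊕1⊕1⊕0⊕1⊕1⊕1⊕1⊕0⊕1⊕0 = 1
p8 (pos 8,9,10,11,12,13,14,15,24,25,26,27,28,29,30,31): XOR of data positions = 1⊕0⊕1⊕0⊕1⊕1⊕1⊕1⊕1⊕1⊕1⊕1⊕0⊕1⊕0 = 1
p16 (pos 16,17,18,19,20,21,22,23,24,25,26,27,28,29,30,31): XOR of data positions = 1⊕1⊕0⊕0⊕1⊕1⊕1⊕1⊕1⊕1⊕1⊕1⊕0⊕1⊕0 = 1
Codeword: 0111010110101111110011111111010

0111010110101111110011111111010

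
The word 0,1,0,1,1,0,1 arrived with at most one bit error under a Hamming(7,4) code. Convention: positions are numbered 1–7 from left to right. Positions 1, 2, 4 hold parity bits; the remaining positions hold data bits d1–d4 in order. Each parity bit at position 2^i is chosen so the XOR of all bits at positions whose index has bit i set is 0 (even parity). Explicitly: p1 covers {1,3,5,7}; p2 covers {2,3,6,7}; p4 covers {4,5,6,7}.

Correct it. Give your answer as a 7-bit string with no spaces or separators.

s1 (pos 1,3,5,7): 0⊕0⊕1⊕1 = 0
s2 (pos 2,3,6,7): 1⊕0⊕0⊕1 = 0
s4 (pos 4,5,6,7): 1⊕1⊕0⊕1 = 1
Syndrome s4…s1 = 100 → error at position 4.
Flip position 4: 0101101 → 0100101

0100101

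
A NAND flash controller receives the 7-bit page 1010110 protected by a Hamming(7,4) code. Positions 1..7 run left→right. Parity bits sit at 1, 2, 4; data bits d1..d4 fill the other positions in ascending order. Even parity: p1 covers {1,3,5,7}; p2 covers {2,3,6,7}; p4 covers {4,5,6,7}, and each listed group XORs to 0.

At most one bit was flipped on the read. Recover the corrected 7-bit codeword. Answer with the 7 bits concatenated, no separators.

0010110

s1 (pos 1,3,5,7): 1⊕1⊕1⊕0 = 1
s2 (pos 2,3,6,7): 0⊕1⊕1⊕0 = 0
s4 (pos 4,5,6,7): 0⊕1⊕1⊕0 = 0
Syndrome s4…s1 = 001 → error at position 1.
Flip position 1: 1010110 → 0010110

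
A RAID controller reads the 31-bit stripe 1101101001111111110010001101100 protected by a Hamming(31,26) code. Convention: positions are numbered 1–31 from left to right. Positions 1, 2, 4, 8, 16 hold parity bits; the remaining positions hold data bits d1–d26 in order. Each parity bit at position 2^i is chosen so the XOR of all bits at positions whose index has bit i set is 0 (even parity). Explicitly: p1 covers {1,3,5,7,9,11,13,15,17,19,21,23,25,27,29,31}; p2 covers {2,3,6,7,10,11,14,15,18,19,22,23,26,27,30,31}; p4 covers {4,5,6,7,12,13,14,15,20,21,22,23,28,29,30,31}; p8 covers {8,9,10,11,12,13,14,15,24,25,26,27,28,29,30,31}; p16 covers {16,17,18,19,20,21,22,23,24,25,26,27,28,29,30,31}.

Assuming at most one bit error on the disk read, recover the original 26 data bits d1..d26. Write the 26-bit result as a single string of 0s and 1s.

s1 (pos 1,3,5,7,9,11,13,15,17,19,21,23,25,27,29,31): 1⊕0⊕1⊕1⊕0⊕1⊕1⊕1⊕1⊕0⊕1⊕0⊕1⊕0⊕1⊕0 = 0
s2 (pos 2,3,6,7,10,11,14,15,18,19,22,23,26,27,30,31): 1⊕0⊕0⊕1⊕1⊕1⊕1⊕1⊕1⊕0⊕0⊕0⊕1⊕0⊕0⊕0 = 0
s4 (pos 4,5,6,7,12,13,14,15,20,21,22,23,28,29,30,31): 1⊕1⊕0⊕1⊕1⊕1⊕1⊕1⊕0⊕1⊕0⊕0⊕1⊕1⊕0⊕0 = 0
s8 (pos 8,9,10,11,12,13,14,15,24,25,26,27,28,29,30,31): 0⊕0⊕1⊕1⊕1⊕1⊕1⊕1⊕0⊕1⊕1⊕0⊕1⊕1⊕0⊕0 = 0
s16 (pos 16,17,18,19,20,21,22,23,24,25,26,27,28,29,30,31): 1⊕1⊕1⊕0⊕0⊕1⊕0⊕0⊕0⊕1⊕1⊕0⊕1⊕1⊕0⊕0 = 0
Syndrome s16…s1 = 00000 → no error.
Read data bits from positions 3,5,6,7,9,10,11,12,13,14,15,17,18,19,20,21,22,23,24,25,26,27,28,29,30,31: 01010111111110010001101100

01010111111110010001101100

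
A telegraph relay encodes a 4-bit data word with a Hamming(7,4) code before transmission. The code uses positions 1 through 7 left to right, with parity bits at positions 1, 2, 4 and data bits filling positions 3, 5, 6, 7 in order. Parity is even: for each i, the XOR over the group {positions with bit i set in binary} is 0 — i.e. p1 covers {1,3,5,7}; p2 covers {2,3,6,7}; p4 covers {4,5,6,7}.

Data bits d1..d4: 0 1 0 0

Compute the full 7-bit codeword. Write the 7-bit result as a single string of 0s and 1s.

1001100

Place data at non-parity positions: p1 p2 0 p4 1 0 0
p1 (pos 1,3,5,7): XOR of data positions = 0⊕1⊕0 = 1
p2 (pos 2,3,6,7): XOR of data positions = 0⊕0⊕0 = 0
p4 (pos 4,5,6,7): XOR of data positions = 1⊕0⊕0 = 1
Codeword: 1001100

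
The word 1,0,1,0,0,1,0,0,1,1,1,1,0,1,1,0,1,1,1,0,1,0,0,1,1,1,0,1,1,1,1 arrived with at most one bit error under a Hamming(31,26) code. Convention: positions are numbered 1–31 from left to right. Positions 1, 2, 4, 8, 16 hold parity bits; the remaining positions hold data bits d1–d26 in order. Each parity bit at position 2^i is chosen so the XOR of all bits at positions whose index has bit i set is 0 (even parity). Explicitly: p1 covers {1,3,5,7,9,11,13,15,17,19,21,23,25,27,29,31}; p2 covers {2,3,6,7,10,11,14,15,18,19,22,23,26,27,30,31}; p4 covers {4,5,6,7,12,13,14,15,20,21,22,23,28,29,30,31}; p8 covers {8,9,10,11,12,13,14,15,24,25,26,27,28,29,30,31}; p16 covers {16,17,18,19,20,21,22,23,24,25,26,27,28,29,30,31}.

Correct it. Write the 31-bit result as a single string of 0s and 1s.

1010010011110110111010011101110

s1 (pos 1,3,5,7,9,11,13,15,17,19,21,23,25,27,29,31): 1⊕1⊕0⊕0⊕1⊕1⊕0⊕1⊕1⊕1⊕1⊕0⊕1⊕0⊕1⊕1 = 1
s2 (pos 2,3,6,7,10,11,14,15,18,19,22,23,26,27,30,31): 0⊕1⊕1⊕0⊕1⊕1⊕1⊕1⊕1⊕1⊕0⊕0⊕1⊕0⊕1⊕1 = 1
s4 (pos 4,5,6,7,12,13,14,15,20,21,22,23,28,29,30,31): 0⊕0⊕1⊕0⊕1⊕0⊕1⊕1⊕0⊕1⊕0⊕0⊕1⊕1⊕1⊕1 = 1
s8 (pos 8,9,10,11,12,13,14,15,24,25,26,27,28,29,30,31): 0⊕1⊕1⊕1⊕1⊕0⊕1⊕1⊕1⊕1⊕1⊕0⊕1⊕1⊕1⊕1 = 1
s16 (pos 16,17,18,19,20,21,22,23,24,25,26,27,28,29,30,31): 0⊕1⊕1⊕1⊕0⊕1⊕0⊕0⊕1⊕1⊕1⊕0⊕1⊕1⊕1⊕1 = 1
Syndrome s16…s1 = 11111 → error at position 31.
Flip position 31: 1010010011110110111010011101111 → 1010010011110110111010011101110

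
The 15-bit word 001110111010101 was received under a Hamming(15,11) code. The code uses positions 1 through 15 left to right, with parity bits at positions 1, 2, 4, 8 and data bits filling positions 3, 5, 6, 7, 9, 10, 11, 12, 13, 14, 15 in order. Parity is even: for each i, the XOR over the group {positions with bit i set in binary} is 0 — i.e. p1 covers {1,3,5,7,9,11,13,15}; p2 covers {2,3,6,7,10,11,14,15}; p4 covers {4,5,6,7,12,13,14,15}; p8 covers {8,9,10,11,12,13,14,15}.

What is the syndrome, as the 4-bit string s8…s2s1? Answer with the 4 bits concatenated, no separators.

1101

s1 (pos 1,3,5,7,9,11,13,15): 0⊕1⊕1⊕1⊕1⊕1⊕1⊕1 = 1
s2 (pos 2,3,6,7,10,11,14,15): 0⊕1⊕0⊕1⊕0⊕1⊕0⊕1 = 0
s4 (pos 4,5,6,7,12,13,14,15): 1⊕1⊕0⊕1⊕0⊕1⊕0⊕1 = 1
s8 (pos 8,9,10,11,12,13,14,15): 1⊕1⊕0⊕1⊕0⊕1⊕0⊕1 = 1
Syndrome s8…s1 = 1101 → error at position 13.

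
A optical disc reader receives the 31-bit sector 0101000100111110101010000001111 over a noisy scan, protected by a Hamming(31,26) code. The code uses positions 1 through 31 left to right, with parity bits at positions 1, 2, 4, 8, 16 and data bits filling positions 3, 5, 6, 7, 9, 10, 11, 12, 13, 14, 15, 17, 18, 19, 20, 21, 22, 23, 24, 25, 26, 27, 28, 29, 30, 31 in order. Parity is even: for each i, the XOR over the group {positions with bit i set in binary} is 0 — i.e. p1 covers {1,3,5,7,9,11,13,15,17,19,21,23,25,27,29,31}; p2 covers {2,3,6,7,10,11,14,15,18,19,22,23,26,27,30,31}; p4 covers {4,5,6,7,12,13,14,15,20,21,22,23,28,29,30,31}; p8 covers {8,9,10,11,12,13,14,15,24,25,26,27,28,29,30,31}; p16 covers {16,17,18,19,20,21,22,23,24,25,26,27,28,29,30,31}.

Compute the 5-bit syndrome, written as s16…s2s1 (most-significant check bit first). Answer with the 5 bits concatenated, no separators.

s1 (pos 1,3,5,7,9,11,13,15,17,19,21,23,25,27,29,31): 0⊕0⊕0⊕0⊕0⊕1⊕1⊕1⊕1⊕1⊕1⊕0⊕0⊕0⊕1⊕1 = 0
s2 (pos 2,3,6,7,10,11,14,15,18,19,22,23,26,27,30,31): 1⊕0⊕0⊕0⊕0⊕1⊕1⊕1⊕0⊕1⊕0⊕0⊕0⊕0⊕1⊕1 = 1
s4 (pos 4,5,6,7,12,13,14,15,20,21,22,23,28,29,30,31): 1⊕0⊕0⊕0⊕1⊕1⊕1⊕1⊕0⊕1⊕0⊕0⊕1⊕1⊕1⊕1 = 0
s8 (pos 8,9,10,11,12,13,14,15,24,25,26,27,28,29,30,31): 1⊕0⊕0⊕1⊕1⊕1⊕1⊕1⊕0⊕0⊕0⊕0⊕1⊕1⊕1⊕1 = 0
s16 (pos 16,17,18,19,20,21,22,23,24,25,26,27,28,29,30,31): 0⊕1⊕0⊕1⊕0⊕1⊕0⊕0⊕0⊕0⊕0⊕0⊕1⊕1⊕1⊕1 = 1
Syndrome s16…s1 = 10010 → error at position 18.

10010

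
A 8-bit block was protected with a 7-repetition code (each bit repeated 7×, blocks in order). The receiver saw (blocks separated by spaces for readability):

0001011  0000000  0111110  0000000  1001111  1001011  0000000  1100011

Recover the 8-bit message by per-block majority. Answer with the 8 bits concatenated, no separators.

Block 1 (0001011): 3 ones → 0
Block 2 (0000000): 0 ones → 0
Block 3 (0111110): 5 ones → 1
Block 4 (0000000): 0 ones → 0
Block 5 (1001111): 5 ones → 1
Block 6 (1001011): 4 ones → 1
Block 7 (0000000): 0 ones → 0
Block 8 (1100011): 4 ones → 1

00101101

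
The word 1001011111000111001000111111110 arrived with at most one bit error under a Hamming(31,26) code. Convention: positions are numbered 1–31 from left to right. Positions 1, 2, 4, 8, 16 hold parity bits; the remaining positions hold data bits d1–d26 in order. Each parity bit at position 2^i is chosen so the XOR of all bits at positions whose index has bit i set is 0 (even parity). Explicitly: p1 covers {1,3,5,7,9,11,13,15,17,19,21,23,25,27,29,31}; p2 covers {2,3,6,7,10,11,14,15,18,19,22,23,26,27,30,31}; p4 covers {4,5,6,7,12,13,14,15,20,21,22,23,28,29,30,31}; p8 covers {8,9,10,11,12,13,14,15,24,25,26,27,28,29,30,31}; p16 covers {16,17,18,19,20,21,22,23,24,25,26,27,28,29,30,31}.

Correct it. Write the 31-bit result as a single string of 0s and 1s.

1001111111000111001000111111110

s1 (pos 1,3,5,7,9,11,13,15,17,19,21,23,25,27,29,31): 1⊕0⊕0⊕1⊕1⊕0⊕0⊕1⊕0⊕1⊕0⊕1⊕1⊕1⊕1⊕0 = 1
s2 (pos 2,3,6,7,10,11,14,15,18,19,22,23,26,27,30,31): 0⊕0⊕1⊕1⊕1⊕0⊕1⊕1⊕0⊕1⊕0⊕1⊕1⊕1⊕1⊕0 = 0
s4 (pos 4,5,6,7,12,13,14,15,20,21,22,23,28,29,30,31): 1⊕0⊕1⊕1⊕0⊕0⊕1⊕1⊕0⊕0⊕0⊕1⊕1⊕1⊕1⊕0 = 1
s8 (pos 8,9,10,11,12,13,14,15,24,25,26,27,28,29,30,31): 1⊕1⊕1⊕0⊕0⊕0⊕1⊕1⊕1⊕1⊕1⊕1⊕1⊕1⊕1⊕0 = 0
s16 (pos 16,17,18,19,20,21,22,23,24,25,26,27,28,29,30,31): 1⊕0⊕0⊕1⊕0⊕0⊕0⊕1⊕1⊕1⊕1⊕1⊕1⊕1⊕1⊕0 = 0
Syndrome s16…s1 = 00101 → error at position 5.
Flip position 5: 1001011111000111001000111111110 → 1001111111000111001000111111110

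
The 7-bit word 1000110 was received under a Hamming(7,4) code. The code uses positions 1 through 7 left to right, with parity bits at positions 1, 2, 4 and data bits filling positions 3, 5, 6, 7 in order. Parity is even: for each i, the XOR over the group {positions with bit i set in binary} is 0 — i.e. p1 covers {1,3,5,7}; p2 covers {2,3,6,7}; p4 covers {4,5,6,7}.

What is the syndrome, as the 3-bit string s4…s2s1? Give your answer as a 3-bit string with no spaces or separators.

s1 (pos 1,3,5,7): 1⊕0⊕1⊕0 = 0
s2 (pos 2,3,6,7): 0⊕0⊕1⊕0 = 1
s4 (pos 4,5,6,7): 0⊕1⊕1⊕0 = 0
Syndrome s4…s1 = 010 → error at position 2.

010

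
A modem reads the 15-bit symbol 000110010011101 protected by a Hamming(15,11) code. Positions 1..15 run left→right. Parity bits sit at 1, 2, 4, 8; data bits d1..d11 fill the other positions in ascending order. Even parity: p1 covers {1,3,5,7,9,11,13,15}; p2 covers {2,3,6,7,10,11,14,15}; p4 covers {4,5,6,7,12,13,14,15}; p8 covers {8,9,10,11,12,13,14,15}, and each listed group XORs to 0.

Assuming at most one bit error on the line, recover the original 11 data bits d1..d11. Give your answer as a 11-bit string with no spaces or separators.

s1 (pos 1,3,5,7,9,11,13,15): 0⊕0⊕1⊕0⊕0⊕1⊕1⊕1 = 0
s2 (pos 2,3,6,7,10,11,14,15): 0⊕0⊕0⊕0⊕0⊕1⊕0⊕1 = 0
s4 (pos 4,5,6,7,12,13,14,15): 1⊕1⊕0⊕0⊕1⊕1⊕0⊕1 = 1
s8 (pos 8,9,10,11,12,13,14,15): 1⊕0⊕0⊕1⊕1⊕1⊕0⊕1 = 1
Syndrome s8…s1 = 1100 → error at position 12.
Flip position 12: 000110010011101 → 000110010010101
Read data bits from positions 3,5,6,7,9,10,11,12,13,14,15: 01000010101

01000010101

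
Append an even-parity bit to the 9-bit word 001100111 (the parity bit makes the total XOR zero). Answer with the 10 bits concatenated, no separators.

0011001111

XOR of the 9 data bits: 0⊕0⊕1⊕1⊕0⊕0⊕1⊕1⊕1 = 1
Parity bit = 1 (so all 10 bits XOR to 0).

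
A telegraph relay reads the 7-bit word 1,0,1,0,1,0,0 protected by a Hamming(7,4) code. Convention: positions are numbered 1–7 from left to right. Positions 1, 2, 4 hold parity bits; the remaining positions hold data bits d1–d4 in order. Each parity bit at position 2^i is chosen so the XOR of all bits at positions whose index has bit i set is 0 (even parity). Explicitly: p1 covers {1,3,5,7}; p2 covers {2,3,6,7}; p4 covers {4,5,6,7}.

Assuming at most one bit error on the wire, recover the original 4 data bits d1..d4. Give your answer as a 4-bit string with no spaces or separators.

s1 (pos 1,3,5,7): 1⊕1⊕1⊕0 = 1
s2 (pos 2,3,6,7): 0⊕1⊕0⊕0 = 1
s4 (pos 4,5,6,7): 0⊕1⊕0⊕0 = 1
Syndrome s4…s1 = 111 → error at position 7.
Flip position 7: 1010100 → 1010101
Read data bits from positions 3,5,6,7: 1101

1101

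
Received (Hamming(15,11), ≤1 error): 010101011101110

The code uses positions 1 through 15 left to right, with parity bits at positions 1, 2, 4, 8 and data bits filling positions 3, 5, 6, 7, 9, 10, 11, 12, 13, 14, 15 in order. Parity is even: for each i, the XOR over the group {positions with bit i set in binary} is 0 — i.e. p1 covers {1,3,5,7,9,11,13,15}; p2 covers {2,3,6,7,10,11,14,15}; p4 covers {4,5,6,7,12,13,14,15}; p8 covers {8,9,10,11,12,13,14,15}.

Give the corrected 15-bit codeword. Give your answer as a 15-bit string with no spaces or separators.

010001011101110

s1 (pos 1,3,5,7,9,11,13,15): 0⊕0⊕0⊕0⊕1⊕0⊕1⊕0 = 0
s2 (pos 2,3,6,7,10,11,14,15): 1⊕0⊕1⊕0⊕1⊕0⊕1⊕0 = 0
s4 (pos 4,5,6,7,12,13,14,15): 1⊕0⊕1⊕0⊕1⊕1⊕1⊕0 = 1
s8 (pos 8,9,10,11,12,13,14,15): 1⊕1⊕1⊕0⊕1⊕1⊕1⊕0 = 0
Syndrome s8…s1 = 0100 → error at position 4.
Flip position 4: 010101011101110 → 010001011101110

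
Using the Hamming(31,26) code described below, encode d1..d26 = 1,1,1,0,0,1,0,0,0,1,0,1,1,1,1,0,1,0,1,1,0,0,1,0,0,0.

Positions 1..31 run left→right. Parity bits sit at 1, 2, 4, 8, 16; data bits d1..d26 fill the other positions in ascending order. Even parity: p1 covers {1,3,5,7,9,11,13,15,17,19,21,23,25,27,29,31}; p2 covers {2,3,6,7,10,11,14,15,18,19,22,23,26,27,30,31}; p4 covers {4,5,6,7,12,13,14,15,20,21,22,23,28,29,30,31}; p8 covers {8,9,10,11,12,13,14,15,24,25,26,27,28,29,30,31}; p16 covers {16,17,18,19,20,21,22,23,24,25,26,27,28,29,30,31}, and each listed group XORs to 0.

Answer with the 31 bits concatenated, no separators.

1110110101000100111101011001000

Place data at non-parity positions: p1 p2 1 p4 1 1 0 p8 0 1 0 0 0 1 0 p16 1 1 1 1 0 1 0 1 1 0 0 1 0 0 0
p1 (pos 1,3,5,7,9,11,13,15,17,19,21,23,25,27,29,31): XOR of data positions = 1⊕1⊕0⊕0⊕0⊕0⊕0⊕1⊕1⊕0⊕0⊕1⊕0⊕0⊕0 = 1
p2 (pos 2,3,6,7,10,11,14,15,18,19,22,23,26,27,30,31): XOR of data positions = 1⊕1⊕0⊕1⊕0⊕1⊕0⊕1⊕1⊕1⊕0⊕0⊕0⊕0⊕0 = 1
p4 (pos 4,5,6,7,12,13,14,15,20,21,22,23,28,29,30,31): XOR of data positions = 1⊕1⊕0⊕0⊕0⊕1⊕0⊕1⊕0⊕1⊕0⊕1⊕0⊕0⊕0 = 0
p8 (pos 8,9,10,11,12,13,14,15,24,25,26,27,28,29,30,31): XOR of data positions = 0⊕1⊕0⊕0⊕0⊕1⊕0⊕1⊕1⊕0⊕0⊕1⊕0⊕0⊕0 = 1
p16 (pos 16,17,18,19,20,21,22,23,24,25,26,27,28,29,30,31): XOR of data positions = 1⊕1⊕1⊕1⊕0⊕1⊕0⊕1⊕1⊕0⊕0⊕1⊕0⊕0⊕0 = 0
Codeword: 1110110101000100111101011001000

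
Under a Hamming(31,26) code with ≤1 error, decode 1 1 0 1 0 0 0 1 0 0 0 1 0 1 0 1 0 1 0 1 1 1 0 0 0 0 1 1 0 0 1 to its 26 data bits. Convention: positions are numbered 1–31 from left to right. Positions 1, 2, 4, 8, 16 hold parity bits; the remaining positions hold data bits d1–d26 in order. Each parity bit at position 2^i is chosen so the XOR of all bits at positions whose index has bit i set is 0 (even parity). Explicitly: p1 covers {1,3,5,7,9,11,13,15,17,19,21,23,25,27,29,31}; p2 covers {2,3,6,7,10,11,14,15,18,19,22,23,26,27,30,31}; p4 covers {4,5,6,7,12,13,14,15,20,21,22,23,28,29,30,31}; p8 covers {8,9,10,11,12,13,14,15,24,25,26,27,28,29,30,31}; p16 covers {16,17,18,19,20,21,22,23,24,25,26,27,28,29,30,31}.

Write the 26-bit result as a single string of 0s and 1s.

s1 (pos 1,3,5,7,9,11,13,15,17,19,21,23,25,27,29,31): 1⊕0⊕0⊕0⊕0⊕0⊕0⊕0⊕0⊕0⊕1⊕0⊕0⊕1⊕0⊕1 = 0
s2 (pos 2,3,6,7,10,11,14,15,18,19,22,23,26,27,30,31): 1⊕0⊕0⊕0⊕0⊕0⊕1⊕0⊕1⊕0⊕1⊕0⊕0⊕1⊕0⊕1 = 0
s4 (pos 4,5,6,7,12,13,14,15,20,21,22,23,28,29,30,31): 1⊕0⊕0⊕0⊕1⊕0⊕1⊕0⊕1⊕1⊕1⊕0⊕1⊕0⊕0⊕1 = 0
s8 (pos 8,9,10,11,12,13,14,15,24,25,26,27,28,29,30,31): 1⊕0⊕0⊕0⊕1⊕0⊕1⊕0⊕0⊕0⊕0⊕1⊕1⊕0⊕0⊕1 = 0
s16 (pos 16,17,18,19,20,21,22,23,24,25,26,27,28,29,30,31): 1⊕0⊕1⊕0⊕1⊕1⊕1⊕0⊕0⊕0⊕0⊕1⊕1⊕0⊕0⊕1 = 0
Syndrome s16…s1 = 00000 → no error.
Read data bits from positions 3,5,6,7,9,10,11,12,13,14,15,17,18,19,20,21,22,23,24,25,26,27,28,29,30,31: 00000001010010111000011001

00000001010010111000011001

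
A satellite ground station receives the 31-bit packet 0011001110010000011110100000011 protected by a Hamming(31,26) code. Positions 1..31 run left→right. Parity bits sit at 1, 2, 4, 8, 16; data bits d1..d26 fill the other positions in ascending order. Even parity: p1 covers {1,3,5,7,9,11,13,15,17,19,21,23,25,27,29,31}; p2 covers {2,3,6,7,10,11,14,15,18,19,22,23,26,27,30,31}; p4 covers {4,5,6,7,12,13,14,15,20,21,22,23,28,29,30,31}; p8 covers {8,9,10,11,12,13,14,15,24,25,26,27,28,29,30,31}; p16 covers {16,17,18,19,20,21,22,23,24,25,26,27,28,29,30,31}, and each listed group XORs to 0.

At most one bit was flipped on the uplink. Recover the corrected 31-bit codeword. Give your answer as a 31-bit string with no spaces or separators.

s1 (pos 1,3,5,7,9,11,13,15,17,19,21,23,25,27,29,31): 0⊕1⊕0⊕1⊕1⊕0⊕0⊕0⊕0⊕1⊕1⊕1⊕0⊕0⊕0⊕1 = 1
s2 (pos 2,3,6,7,10,11,14,15,18,19,22,23,26,27,30,31): 0⊕1⊕0⊕1⊕0⊕0⊕0⊕0⊕1⊕1⊕0⊕1⊕0⊕0⊕1⊕1 = 1
s4 (pos 4,5,6,7,12,13,14,15,20,21,22,23,28,29,30,31): 1⊕0⊕0⊕1⊕1⊕0⊕0⊕0⊕1⊕1⊕0⊕1⊕0⊕0⊕1⊕1 = 0
s8 (pos 8,9,10,11,12,13,14,15,24,25,26,27,28,29,30,31): 1⊕1⊕0⊕0⊕1⊕0⊕0⊕0⊕0⊕0⊕0⊕0⊕0⊕0⊕1⊕1 = 1
s16 (pos 16,17,18,19,20,21,22,23,24,25,26,27,28,29,30,31): 0⊕0⊕1⊕1⊕1⊕1⊕0⊕1⊕0⊕0⊕0⊕0⊕0⊕0⊕1⊕1 = 1
Syndrome s16…s1 = 11011 → error at position 27.
Flip position 27: 0011001110010000011110100000011 → 0011001110010000011110100010011

0011001110010000011110100010011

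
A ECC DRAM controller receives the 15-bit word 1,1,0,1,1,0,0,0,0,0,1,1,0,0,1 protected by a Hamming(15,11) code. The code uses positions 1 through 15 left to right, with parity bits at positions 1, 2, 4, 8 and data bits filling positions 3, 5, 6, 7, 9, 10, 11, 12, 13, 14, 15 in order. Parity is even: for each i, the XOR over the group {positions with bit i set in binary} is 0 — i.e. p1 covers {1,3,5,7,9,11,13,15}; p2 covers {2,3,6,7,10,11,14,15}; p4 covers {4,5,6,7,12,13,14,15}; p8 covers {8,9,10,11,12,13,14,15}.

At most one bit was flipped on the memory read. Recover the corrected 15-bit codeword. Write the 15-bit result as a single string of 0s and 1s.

s1 (pos 1,3,5,7,9,11,13,15): 1⊕0⊕1⊕0⊕0⊕1⊕0⊕1 = 0
s2 (pos 2,3,6,7,10,11,14,15): 1⊕0⊕0⊕0⊕0⊕1⊕0⊕1 = 1
s4 (pos 4,5,6,7,12,13,14,15): 1⊕1⊕0⊕0⊕1⊕0⊕0⊕1 = 0
s8 (pos 8,9,10,11,12,13,14,15): 0⊕0⊕0⊕1⊕1⊕0⊕0⊕1 = 1
Syndrome s8…s1 = 1010 → error at position 10.
Flip position 10: 110110000011001 → 110110000111001

110110000111001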